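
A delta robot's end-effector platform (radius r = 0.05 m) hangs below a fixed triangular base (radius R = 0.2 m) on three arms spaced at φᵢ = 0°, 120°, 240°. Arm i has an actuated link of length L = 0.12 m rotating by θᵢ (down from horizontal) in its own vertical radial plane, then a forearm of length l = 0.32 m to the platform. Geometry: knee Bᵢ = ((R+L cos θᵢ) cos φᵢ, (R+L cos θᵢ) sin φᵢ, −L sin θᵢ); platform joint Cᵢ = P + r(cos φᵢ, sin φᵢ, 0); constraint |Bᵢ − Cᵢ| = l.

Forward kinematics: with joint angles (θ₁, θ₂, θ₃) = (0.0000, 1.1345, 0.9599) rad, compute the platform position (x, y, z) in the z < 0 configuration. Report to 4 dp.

(0.0990, -0.0177, -0.2699)

φ1=0.0°: virtual centre (0.2700, 0.0000, 0.0000), radius l
φ2=120.0°: virtual centre (-0.1004, 0.1738, -0.1088), radius l
φ3=240.0°: virtual centre (-0.1094, -0.1895, -0.0983), radius l
eliminate P² terms by subtracting sphere 1 from 2 and 3
linear system: -0.7407x+0.3476y = -0.0208−-0.2175z; -0.7588x+-0.3790y = -0.0154−-0.1966z
Cramer: x(z) = 0.0243-0.2769z;  y(z) = -0.0081+0.0357z
into |P−S₁|² = l²: 1.0780z² + 0.1355z + -0.0420 = 0;  Δ = 0.1992;  z = -0.2699 or 0.1442 → z<0 root = -0.2699
x = 0.0990, y = -0.0177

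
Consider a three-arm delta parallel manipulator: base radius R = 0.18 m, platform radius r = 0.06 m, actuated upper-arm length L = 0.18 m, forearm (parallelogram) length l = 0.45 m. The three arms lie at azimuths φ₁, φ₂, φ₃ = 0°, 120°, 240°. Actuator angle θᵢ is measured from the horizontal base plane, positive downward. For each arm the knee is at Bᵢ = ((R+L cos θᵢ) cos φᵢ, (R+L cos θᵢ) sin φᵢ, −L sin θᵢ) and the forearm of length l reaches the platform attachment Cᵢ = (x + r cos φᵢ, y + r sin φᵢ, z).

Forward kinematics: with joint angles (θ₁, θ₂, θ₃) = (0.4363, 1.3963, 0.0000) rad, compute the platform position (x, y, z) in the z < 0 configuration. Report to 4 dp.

(0.0684, -0.2369, -0.3928)

S1 = (0.2831·cos0.0°, 0.2831·sin0.0°, -0.0761) = (0.2831, 0.0000, -0.0761)
arm 2 at φ=120.0°: (R−r)+L cos θ2 = 0.1513;  S2 = (-0.0756, 0.1310, -0.1773)
φ3=240.0°: virtual centre (-0.1500, -0.2598, 0.0000), radius l
|S₂|²−|S₁|² = -0.0317;  |S₃|²−|S₁|² = 0.0040
linear system: -0.7175x+0.2620y = -0.0317−-0.2024z; -0.8663x+-0.5196y = 0.0040−0.1521z
Cramer: x(z) = 0.0257-0.1089z;  y(z) = -0.0506+0.4743z
sphere 1 gives Az²+Bz+C=0 with A=1.2368, B=0.1602, C=-0.1279;  B²−4AC=0.6583;  roots -0.3928, 0.2632;  negative root z = -0.3928
x = 0.0684, y = -0.2369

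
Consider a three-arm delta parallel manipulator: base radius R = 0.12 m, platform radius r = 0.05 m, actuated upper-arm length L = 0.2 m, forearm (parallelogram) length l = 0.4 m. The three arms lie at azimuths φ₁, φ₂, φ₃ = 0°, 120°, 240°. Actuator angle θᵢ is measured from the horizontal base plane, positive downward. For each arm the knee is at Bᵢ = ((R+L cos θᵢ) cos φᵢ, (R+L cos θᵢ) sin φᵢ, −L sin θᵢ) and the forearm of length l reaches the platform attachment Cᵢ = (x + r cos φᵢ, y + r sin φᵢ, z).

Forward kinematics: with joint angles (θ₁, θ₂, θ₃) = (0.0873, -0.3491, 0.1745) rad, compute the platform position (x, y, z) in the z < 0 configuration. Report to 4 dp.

arm 1 at φ=0.0°: (R−r)+L cos θ1 = 0.2692;  centre 1 = (0.2692, 0.0000, -0.0174)
centre 2 = (0.2579·cos120.0°, 0.2579·sin120.0°, 0.0684) = (-0.1290, 0.2234, 0.0684)
φ3=240.0°: virtual centre (-0.1335, -0.2312, -0.0347), radius l
eliminate P² terms by subtracting sphere 1 from 2 and 3
linear system: -0.7964x+0.4468y = -0.0016−0.1717z; -0.8054x+-0.4624y = -0.0003−-0.0346z
det = 0.7281;  x = 0.0012+0.0878z,  y = -0.0014+-0.2278z
quadratic in z: (1.0596)z²+(-0.0116)z+(-0.0878)=0, √Δ=0.6103 → z ∈ {-0.2825, 0.2935}; z = -0.2825 (taking z<0)
x = -0.0236, y = 0.0629

(-0.0236, 0.0629, -0.2825)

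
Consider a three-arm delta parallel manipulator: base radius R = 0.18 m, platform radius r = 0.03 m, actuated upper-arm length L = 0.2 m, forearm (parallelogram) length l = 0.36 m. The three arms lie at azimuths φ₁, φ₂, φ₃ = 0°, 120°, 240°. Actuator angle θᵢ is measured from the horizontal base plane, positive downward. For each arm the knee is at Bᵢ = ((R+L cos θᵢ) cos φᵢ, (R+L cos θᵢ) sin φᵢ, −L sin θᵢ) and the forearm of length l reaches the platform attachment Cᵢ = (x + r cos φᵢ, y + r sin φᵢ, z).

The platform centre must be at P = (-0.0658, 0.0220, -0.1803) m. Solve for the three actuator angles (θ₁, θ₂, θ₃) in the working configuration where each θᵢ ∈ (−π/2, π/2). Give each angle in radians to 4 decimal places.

arm 1 (φ=0.0°): x'=-0.0658, y'=0.0220
  A cos θ + B sin θ = C:  0.2158·cos θ + -0.1803·sin θ = 0.0251
  √(A²+B²)=0.2812;  θ1 = -0.6960+1.4814 ≈ 0.7854
φ2=120.0° → target in arm frame (0.0520, 0.0460)
  A cos θ + B sin θ = C:  0.0980·cos θ + -0.1803·sin θ = 0.1134
  √(A²+B²)=0.2052;  θ2 = -1.0727+0.9853 ≈ -0.0874
φ3=240.0° → target in arm frame (0.0138, -0.0680)
  e−x'=0.1362;  (l²−L²−(e−x')²−y'²−z²)/2L = 0.0848
  θ3 = atan2(B,A) + arccos(C/0.2259) = 0.2619

θ₁ = 0.7854, θ₂ = -0.0874, θ₃ = 0.2619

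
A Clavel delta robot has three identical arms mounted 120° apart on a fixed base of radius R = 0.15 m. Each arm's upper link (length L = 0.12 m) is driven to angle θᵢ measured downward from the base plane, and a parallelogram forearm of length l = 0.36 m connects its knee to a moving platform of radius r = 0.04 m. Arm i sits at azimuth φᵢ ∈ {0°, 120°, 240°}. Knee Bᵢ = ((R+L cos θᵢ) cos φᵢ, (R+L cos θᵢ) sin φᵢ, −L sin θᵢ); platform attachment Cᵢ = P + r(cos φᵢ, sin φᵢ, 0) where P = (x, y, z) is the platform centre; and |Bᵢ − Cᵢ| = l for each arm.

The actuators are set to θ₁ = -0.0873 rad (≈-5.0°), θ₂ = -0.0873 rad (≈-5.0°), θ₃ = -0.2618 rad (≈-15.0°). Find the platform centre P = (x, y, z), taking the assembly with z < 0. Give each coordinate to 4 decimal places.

φ1=0.0°: virtual centre (0.2295, 0.0000, 0.0105), radius l
arm 2 at φ=120.0°: (R−r)+L cos θ2 = 0.2295;  centre 2 = (-0.1148, 0.1988, 0.0105)
arm 3 at φ=240.0°: (R−r)+L cos θ3 = 0.2259;  centre 3 = (-0.1130, -0.1956, 0.0311)
subtract pairs → two planes through P
linear system: -0.6886x+0.3976y = 0.0000−0.0000z; -0.6850x+-0.3913y = -0.0008−0.0412z
Cramer: x(z) = 0.0006+0.0302z;  y(z) = 0.0010+0.0524z
into |P−centre ₁|² = l²: 1.0037z² + -0.0347z + -0.0771 = 0;  Δ = 0.3106;  z = -0.2604 or 0.2949 → z<0 root = -0.2604
x = -0.0073, y = -0.0126

(-0.0073, -0.0126, -0.2604)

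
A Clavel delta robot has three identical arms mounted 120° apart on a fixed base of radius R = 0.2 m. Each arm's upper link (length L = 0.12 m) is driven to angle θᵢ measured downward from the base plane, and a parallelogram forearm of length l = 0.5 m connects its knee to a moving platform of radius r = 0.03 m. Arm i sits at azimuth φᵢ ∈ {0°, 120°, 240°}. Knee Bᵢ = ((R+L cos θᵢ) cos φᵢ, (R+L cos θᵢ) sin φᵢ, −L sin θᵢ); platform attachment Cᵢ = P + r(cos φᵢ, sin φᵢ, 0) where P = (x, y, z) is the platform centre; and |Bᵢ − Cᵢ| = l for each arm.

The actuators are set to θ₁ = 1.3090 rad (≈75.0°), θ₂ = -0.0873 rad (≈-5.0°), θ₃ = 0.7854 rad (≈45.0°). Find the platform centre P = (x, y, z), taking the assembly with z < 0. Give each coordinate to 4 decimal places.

(-0.1403, 0.1017, -0.4668)

φ1=0.0°: virtual centre (0.2011, 0.0000, -0.1159), radius l
φ2=120.0°: virtual centre (-0.1448, 0.2508, 0.0105), radius l
arm 3 at φ=240.0°: ρ3 = 0.2549;  O3 = (-0.1274, -0.2207, -0.0849)
subtract pairs → two planes through P
plane₁₂: -0.6917x+0.5015y+0.2527z = 0.0301
det = 0.6348;  x = -0.0354+0.2248z,  y = 0.0112+-0.1939z
quadratic in z: (1.0881)z²+(0.1212)z+(-0.1805)=0, √Δ=0.8947 → z ∈ {-0.4668, 0.3554}; z = -0.4668 (taking z<0)
x = -0.1403, y = 0.1017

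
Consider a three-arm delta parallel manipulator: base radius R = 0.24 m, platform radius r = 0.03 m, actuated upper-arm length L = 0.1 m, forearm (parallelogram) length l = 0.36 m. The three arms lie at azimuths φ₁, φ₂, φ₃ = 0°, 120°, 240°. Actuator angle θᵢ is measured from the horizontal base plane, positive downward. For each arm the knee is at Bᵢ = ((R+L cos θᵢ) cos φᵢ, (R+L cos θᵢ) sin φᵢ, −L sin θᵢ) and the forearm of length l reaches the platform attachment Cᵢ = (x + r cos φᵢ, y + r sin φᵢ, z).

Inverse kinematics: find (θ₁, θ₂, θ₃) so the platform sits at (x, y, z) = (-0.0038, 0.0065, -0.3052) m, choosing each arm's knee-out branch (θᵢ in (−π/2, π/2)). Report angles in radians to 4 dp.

θ₁ = 0.8730, θ₂ = 0.7856, θ₃ = 0.8725

φ1=0.0° → target in arm frame (-0.0038, 0.0065)
  e−x'=0.2138;  (l²−L²−(e−x')²−y'²−z²)/2L = -0.0965
  √(A²+B²)=0.3726;  θ1 = -0.9597+1.8327 ≈ 0.8730
rotate P by −φ2: (0.0075, 0.0000, -0.3052)
  A=0.2025, B=-0.3052, C=(l²−L²−A²−y'²−z²)/(2L)=-0.0727
  √(A²+B²)=0.3663;  θ2 = -0.9851+1.7706 ≈ 0.7856
rotate P by −φ3: (-0.0037, -0.0065, -0.3052)
  A=0.2137, B=-0.3052, C=(l²−L²−A²−y'²−z²)/(2L)=-0.0963
  √(A²+B²)=0.3726;  θ3 = -0.9599+1.8324 ≈ 0.8725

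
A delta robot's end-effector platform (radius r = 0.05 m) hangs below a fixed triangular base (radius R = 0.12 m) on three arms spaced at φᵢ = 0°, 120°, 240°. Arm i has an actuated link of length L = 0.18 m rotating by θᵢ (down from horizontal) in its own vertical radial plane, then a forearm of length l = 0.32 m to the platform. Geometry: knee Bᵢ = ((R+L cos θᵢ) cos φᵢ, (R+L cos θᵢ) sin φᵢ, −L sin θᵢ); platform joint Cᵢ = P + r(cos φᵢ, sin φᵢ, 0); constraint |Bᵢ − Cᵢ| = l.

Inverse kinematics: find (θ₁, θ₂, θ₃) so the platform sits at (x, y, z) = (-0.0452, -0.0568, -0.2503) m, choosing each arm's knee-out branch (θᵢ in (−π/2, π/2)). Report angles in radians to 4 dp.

φ1=0.0° → target in arm frame (-0.0452, -0.0568)
  A cos θ + B sin θ = C:  0.1152·cos θ + -0.2503·sin θ = -0.0254
  √(A²+B²)=0.2755;  θ1 = -1.1395+1.6631 ≈ 0.5237
rotate P by −φ2: (-0.0266, 0.0675, -0.2503)
  A cos θ + B sin θ = C:  0.0966·cos θ + -0.2503·sin θ = -0.0182
  θ2 = atan2(B,A) + arccos(C/0.2683) = 0.4361
arm 3 (φ=240.0°): x'=0.0718, y'=-0.0107
  e−x'=-0.0018;  (l²−L²−(e−x')²−y'²−z²)/2L = 0.0201
  √(A²+B²)=0.2503;  θ3 = -1.5779+1.4905 ≈ -0.0875

θ₁ = 0.5237, θ₂ = 0.4361, θ₃ = -0.0875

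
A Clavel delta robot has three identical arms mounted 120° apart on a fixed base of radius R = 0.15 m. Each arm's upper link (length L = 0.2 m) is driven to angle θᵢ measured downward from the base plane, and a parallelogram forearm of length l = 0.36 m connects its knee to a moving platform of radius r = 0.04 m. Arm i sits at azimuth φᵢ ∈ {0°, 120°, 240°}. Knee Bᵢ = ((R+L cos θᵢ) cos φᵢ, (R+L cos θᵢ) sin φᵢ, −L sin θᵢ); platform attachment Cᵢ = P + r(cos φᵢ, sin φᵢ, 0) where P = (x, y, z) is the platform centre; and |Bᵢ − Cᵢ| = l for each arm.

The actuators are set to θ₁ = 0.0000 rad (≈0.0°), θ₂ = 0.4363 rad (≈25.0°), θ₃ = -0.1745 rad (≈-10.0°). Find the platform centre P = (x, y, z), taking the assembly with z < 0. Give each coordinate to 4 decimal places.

(0.0141, -0.0494, -0.1990)

centre 1 = (0.3100·cos0.0°, 0.3100·sin0.0°, 0.0000) = (0.3100, 0.0000, 0.0000)
φ2=120.0°: virtual centre (-0.1456, 0.2522, -0.0845), radius l
arm 3 at φ=240.0°: (R−r)+L cos θ3 = 0.3070;  centre 3 = (-0.1535, -0.2658, 0.0347)
subtract pairs → two planes through P
plane₁₂: -0.9113x+0.5045y+-0.1690z = -0.0041
det = 0.9521;  x = 0.0027+-0.0576z,  y = -0.0034+0.2310z
into |P−centre ₁|² = l²: 1.0567z² + 0.0338z + -0.0351 = 0;  Δ = 0.1496;  z = -0.1990 or 0.1670 → z<0 root = -0.1990
x = 0.0141, y = -0.0494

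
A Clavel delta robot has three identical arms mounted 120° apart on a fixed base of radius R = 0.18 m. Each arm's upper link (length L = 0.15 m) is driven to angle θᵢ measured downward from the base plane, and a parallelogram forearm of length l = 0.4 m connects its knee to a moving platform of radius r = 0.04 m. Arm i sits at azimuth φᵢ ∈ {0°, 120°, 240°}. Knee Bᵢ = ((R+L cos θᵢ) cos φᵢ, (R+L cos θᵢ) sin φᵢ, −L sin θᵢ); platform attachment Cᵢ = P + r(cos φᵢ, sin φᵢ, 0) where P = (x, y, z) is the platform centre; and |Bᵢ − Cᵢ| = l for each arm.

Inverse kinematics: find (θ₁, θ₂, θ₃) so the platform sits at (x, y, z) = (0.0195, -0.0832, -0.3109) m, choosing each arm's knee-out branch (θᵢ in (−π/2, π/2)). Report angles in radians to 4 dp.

θ₁ = 0.1746, θ₂ = 0.6980, θ₃ = -0.0876

φ1=0.0° → target in arm frame (0.0195, -0.0832)
  e−x'=0.1205;  (l²−L²−(e−x')²−y'²−z²)/2L = 0.0647
  θ1 = atan2(B,A) + arccos(C/0.3334) = 0.1746
arm 2 (φ=120.0°): x'=-0.0818, y'=0.0247
  e−x'=0.2218;  (l²−L²−(e−x')²−y'²−z²)/2L = -0.0299
  γ=atan2(-0.3109,0.2218)=-0.9511;  ψ=arccos(-0.0783)=1.6491;  θ2=γ+ψ≈0.6980
arm 3 (φ=240.0°): x'=0.0623, y'=0.0585
  e−x'=0.0777;  (l²−L²−(e−x')²−y'²−z²)/2L = 0.1046
  θ3 = atan2(B,A) + arccos(C/0.3205) = -0.0876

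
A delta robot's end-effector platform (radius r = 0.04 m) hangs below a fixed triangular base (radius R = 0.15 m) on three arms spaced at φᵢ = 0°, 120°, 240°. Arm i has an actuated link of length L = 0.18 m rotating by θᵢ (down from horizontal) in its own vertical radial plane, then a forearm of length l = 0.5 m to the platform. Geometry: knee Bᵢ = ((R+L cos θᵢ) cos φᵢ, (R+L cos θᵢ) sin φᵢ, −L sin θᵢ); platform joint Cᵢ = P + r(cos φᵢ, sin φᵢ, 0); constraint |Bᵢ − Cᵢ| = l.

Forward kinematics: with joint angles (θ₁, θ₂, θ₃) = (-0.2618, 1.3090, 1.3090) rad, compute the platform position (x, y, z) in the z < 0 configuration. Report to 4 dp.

S1 = (0.2839·cos0.0°, 0.2839·sin0.0°, 0.0466) = (0.2839, 0.0000, 0.0466)
φ2=120.0°: virtual centre (-0.0783, 0.1356, -0.1739), radius l
φ3=240.0°: virtual centre (-0.0783, -0.1356, -0.1739), radius l
subtract pairs → two planes through P
[-0.7243 0.2712 -0.4409]·P = -0.0280;  [-0.7243 -0.2712 -0.4409]·P = -0.0280
Cramer: x(z) = 0.0387-0.6087z;  y(z) = 0.0000+0.0000z
into |P−S₁|² = l²: 1.3705z² + 0.2054z + -0.1877 = 0;  Δ = 1.0712;  z = -0.4525 or 0.3027 → z<0 root = -0.4525
x = 0.3141, y = 0.0000

(0.3141, 0.0000, -0.4525)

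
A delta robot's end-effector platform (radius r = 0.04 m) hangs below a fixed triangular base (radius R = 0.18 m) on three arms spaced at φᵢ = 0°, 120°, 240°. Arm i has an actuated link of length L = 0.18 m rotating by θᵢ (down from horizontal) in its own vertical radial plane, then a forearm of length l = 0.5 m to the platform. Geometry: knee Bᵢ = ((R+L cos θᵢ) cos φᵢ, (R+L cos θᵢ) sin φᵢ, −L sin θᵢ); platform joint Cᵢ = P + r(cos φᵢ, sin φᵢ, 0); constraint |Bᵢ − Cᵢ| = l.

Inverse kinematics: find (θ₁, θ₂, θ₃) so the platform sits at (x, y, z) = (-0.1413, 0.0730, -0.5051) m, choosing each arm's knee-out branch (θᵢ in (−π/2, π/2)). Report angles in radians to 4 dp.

φ1=0.0° → target in arm frame (-0.1413, 0.0730)
  A cos θ + B sin θ = C:  0.2813·cos θ + -0.5051·sin θ = -0.3388
  θ1 = atan2(B,A) + arccos(C/0.5781) = 1.1344
arm 2 (φ=120.0°): x'=0.1339, y'=0.0859
  e−x'=0.0061;  (l²−L²−(e−x')²−y'²−z²)/2L = -0.1248
  γ=atan2(-0.5051,0.0061)=-1.5587;  ψ=arccos(-0.2471)=1.8205;  θ2=γ+ψ≈0.2618
arm 3 (φ=240.0°): x'=0.0074, y'=-0.1589
  e−x'=0.1326;  (l²−L²−(e−x')²−y'²−z²)/2L = -0.2232
  θ3 = atan2(B,A) + arccos(C/0.5222) = 0.6982

θ₁ = 1.1344, θ₂ = 0.2618, θ₃ = 0.6982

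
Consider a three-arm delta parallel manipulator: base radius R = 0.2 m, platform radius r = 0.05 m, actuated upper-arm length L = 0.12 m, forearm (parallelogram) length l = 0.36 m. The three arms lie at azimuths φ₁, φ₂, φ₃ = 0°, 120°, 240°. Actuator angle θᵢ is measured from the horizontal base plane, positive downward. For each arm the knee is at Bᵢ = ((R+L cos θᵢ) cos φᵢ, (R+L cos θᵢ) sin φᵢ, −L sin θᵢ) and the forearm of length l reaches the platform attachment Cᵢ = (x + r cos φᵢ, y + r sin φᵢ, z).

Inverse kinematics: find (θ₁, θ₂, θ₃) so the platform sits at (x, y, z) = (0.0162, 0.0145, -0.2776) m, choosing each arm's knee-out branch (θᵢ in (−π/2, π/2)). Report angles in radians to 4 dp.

θ₁ = 0.1749, θ₂ = 0.2617, θ₃ = 0.4363

φ1=0.0° → target in arm frame (0.0162, 0.0145)
  e−x'=0.1338;  (l²−L²−(e−x')²−y'²−z²)/2L = 0.0834
  γ=atan2(-0.2776,0.1338)=-1.1217;  ψ=arccos(0.2708)=1.2966;  θ1=γ+ψ≈0.1749
φ2=120.0° → target in arm frame (0.0045, -0.0213)
  A=0.1455, B=-0.2776, C=(l²−L²−A²−y'²−z²)/(2L)=0.0688
  θ2 = atan2(B,A) + arccos(C/0.3134) = 0.2617
φ3=240.0° → target in arm frame (-0.0207, 0.0068)
  e−x'=0.1707;  (l²−L²−(e−x')²−y'²−z²)/2L = 0.0374
  θ3 = atan2(B,A) + arccos(C/0.3259) = 0.4363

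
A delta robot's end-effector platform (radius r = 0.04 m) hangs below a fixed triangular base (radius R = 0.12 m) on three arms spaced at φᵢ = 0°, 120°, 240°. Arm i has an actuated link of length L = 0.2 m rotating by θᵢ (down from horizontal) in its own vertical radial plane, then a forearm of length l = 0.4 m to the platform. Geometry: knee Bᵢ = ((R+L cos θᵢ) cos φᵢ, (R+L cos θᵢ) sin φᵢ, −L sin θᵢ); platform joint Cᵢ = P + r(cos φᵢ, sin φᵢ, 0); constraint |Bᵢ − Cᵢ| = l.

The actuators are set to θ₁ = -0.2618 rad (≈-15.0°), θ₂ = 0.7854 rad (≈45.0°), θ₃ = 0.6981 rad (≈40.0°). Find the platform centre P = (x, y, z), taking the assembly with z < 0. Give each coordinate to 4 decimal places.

S1 = (0.2732·cos0.0°, 0.2732·sin0.0°, 0.0518) = (0.2732, 0.0000, 0.0518)
S2 = (0.2214·cos120.0°, 0.2214·sin120.0°, -0.1414) = (-0.1107, 0.1918, -0.1414)
φ3=240.0°: virtual centre (-0.1166, -0.2020, -0.1286), radius l
|S₂|²−|S₁|² = -0.0083;  |S₃|²−|S₁|² = -0.0064
plane₁₂: -0.7678x+0.3835y+-0.3864z = -0.0083
Cramer: x(z) = 0.0095-0.4833z;  y(z) = -0.0025+0.0399z
quadratic in z: (1.2352)z²+(0.1511)z+(-0.0878)=0, √Δ=0.6757 → z ∈ {-0.3347, 0.2124}; z = -0.3347 (taking z<0)
x = 0.1713, y = -0.0159

(0.1713, -0.0159, -0.3347)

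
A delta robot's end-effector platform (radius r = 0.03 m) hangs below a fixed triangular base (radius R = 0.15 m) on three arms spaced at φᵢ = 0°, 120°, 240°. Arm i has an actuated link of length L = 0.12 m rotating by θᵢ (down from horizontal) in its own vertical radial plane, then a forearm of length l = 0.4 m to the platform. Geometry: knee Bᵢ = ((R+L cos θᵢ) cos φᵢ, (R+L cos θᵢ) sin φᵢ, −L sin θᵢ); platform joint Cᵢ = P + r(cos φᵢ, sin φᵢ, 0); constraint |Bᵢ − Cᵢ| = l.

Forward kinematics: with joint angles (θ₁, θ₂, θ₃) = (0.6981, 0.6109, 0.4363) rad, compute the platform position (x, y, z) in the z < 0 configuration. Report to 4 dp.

(-0.0254, -0.0215, -0.3984)

O1 = (0.2119·cos0.0°, 0.2119·sin0.0°, -0.0771) = (0.2119, 0.0000, -0.0771)
arm 2 at φ=120.0°: e+L cos θ2 = 0.2183;  O2 = (-0.1091, 0.1890, -0.0688)
φ3=240.0°: virtual centre (-0.1144, -0.1981, -0.0507), radius l
eliminate P² terms by subtracting sphere 1 from 2 and 3
plane₁₂: -0.6422x+0.3781y+0.0166z = 0.0015
det = 0.5012;  x = -0.0043+0.0530z,  y = -0.0032+0.0461z
into |P−O₁|² = l²: 1.0049z² + 0.1311z + -0.1073 = 0;  Δ = 0.4485;  z = -0.3984 or 0.2680 → z<0 root = -0.3984
x = -0.0254, y = -0.0215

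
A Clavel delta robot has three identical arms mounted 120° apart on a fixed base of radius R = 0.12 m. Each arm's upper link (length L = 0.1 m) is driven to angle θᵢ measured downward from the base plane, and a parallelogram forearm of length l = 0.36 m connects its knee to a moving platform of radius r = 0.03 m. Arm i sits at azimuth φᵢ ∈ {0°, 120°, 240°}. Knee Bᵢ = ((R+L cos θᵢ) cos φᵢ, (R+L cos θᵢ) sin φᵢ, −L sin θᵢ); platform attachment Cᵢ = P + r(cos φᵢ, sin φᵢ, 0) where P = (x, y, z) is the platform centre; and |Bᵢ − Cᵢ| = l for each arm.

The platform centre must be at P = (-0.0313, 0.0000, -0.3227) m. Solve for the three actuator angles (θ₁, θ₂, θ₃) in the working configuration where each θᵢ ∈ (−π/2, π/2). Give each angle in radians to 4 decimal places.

rotate P by −φ1: (-0.0313, 0.0000, -0.3227)
  A cos θ + B sin θ = C:  0.1213·cos θ + -0.3227·sin θ = 0.0038
  √(A²+B²)=0.3447;  θ1 = -1.2112+1.5599 ≈ 0.3487
rotate P by −φ2: (0.0156, 0.0271, -0.3227)
  e−x'=0.0743;  (l²−L²−(e−x')²−y'²−z²)/2L = 0.0460
  θ2 = atan2(B,A) + arccos(C/0.3312) = 0.0871
φ3=240.0° → target in arm frame (0.0157, -0.0271)
  e−x'=0.0743;  (l²−L²−(e−x')²−y'²−z²)/2L = 0.0460
  √(A²+B²)=0.3312;  θ3 = -1.3443+1.4314 ≈ 0.0871

θ₁ = 0.3487, θ₂ = 0.0871, θ₃ = 0.0871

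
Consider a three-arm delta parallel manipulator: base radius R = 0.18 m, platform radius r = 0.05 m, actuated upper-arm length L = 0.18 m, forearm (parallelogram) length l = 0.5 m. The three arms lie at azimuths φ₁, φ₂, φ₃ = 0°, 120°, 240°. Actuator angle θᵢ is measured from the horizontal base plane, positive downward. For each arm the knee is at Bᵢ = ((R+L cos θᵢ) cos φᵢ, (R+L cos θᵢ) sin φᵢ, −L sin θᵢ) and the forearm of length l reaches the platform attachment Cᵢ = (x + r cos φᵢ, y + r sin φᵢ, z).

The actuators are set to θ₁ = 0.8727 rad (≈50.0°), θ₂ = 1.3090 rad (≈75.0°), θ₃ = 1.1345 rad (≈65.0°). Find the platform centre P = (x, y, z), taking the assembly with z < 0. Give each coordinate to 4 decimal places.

(0.0764, -0.0346, -0.6071)

arm 1 at φ=0.0°: e+L cos θ1 = 0.2457;  O1 = (0.2457, 0.0000, -0.1379)
φ2=120.0°: virtual centre (-0.0883, 0.1529, -0.1739), radius l
φ3=240.0°: virtual centre (-0.1030, -0.1785, -0.1631), radius l
|O₂|²−|O₁|² = -0.0180;  |O₃|²−|O₁|² = -0.0103
plane₁₂: -0.6680x+0.3059y+-0.0719z = -0.0180
det = 0.4517;  x = 0.0212+-0.0910z,  y = -0.0125+0.0364z
into |P−O₁|² = l²: 1.0096z² + 0.3158z + -0.1804 = 0;  Δ = 0.8283;  z = -0.6071 or 0.2944 → z<0 root = -0.6071
x = 0.0764, y = -0.0346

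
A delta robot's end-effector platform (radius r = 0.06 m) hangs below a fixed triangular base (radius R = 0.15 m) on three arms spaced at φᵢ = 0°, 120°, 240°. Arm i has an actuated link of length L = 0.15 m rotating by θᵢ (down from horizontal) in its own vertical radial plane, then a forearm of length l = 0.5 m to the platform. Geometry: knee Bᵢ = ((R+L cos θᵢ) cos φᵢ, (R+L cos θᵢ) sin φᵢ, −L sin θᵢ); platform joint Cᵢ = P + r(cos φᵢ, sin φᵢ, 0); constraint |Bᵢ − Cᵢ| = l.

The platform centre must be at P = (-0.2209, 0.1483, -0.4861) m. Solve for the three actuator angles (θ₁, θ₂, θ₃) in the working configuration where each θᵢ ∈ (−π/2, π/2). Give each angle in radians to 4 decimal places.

arm 1 (φ=0.0°): x'=-0.2209, y'=0.1483
  e−x'=0.3109;  (l²−L²−(e−x')²−y'²−z²)/2L = -0.4248
  γ=atan2(-0.4861,0.3109)=-1.0018;  ψ=arccos(-0.7362)=2.3983;  θ1=γ+ψ≈1.3965
rotate P by −φ2: (0.2389, 0.1172, -0.4861)
  A=-0.1489, B=-0.4861, C=(l²−L²−A²−y'²−z²)/(2L)=-0.1489
  √(A²+B²)=0.5084;  θ2 = -1.8680+1.8681 ≈ 0.0001
φ3=240.0° → target in arm frame (-0.0180, -0.2655)
  e−x'=0.1080;  (l²−L²−(e−x')²−y'²−z²)/2L = -0.3031
  θ3 = atan2(B,A) + arccos(C/0.4979) = 0.8729

θ₁ = 1.3965, θ₂ = 0.0001, θ₃ = 0.8729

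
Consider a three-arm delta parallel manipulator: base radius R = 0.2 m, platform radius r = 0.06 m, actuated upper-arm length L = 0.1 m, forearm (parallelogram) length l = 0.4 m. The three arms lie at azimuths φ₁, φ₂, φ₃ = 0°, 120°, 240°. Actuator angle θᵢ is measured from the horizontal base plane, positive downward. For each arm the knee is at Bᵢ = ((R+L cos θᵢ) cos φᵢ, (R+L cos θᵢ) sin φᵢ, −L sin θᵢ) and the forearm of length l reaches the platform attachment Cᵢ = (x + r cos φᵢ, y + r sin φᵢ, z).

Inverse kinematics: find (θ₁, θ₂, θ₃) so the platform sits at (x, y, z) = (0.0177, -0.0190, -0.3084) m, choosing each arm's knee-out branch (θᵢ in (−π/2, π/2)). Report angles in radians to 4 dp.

arm 1 (φ=0.0°): x'=0.0177, y'=-0.0190
  A=0.1223, B=-0.3084, C=(l²−L²−A²−y'²−z²)/(2L)=0.1979
  θ1 = atan2(B,A) + arccos(C/0.3318) = -0.2614
arm 2 (φ=120.0°): x'=-0.0253, y'=-0.0058
  e−x'=0.1653;  (l²−L²−(e−x')²−y'²−z²)/2L = 0.1376
  γ=atan2(-0.3084,0.1653)=-1.0788;  ψ=arccos(0.3934)=1.1665;  θ2=γ+ψ≈0.0877
φ3=240.0° → target in arm frame (0.0076, 0.0248)
  e−x'=0.1324;  (l²−L²−(e−x')²−y'²−z²)/2L = 0.1837
  θ3 = atan2(B,A) + arccos(C/0.3356) = -0.1738

θ₁ = -0.2614, θ₂ = 0.0877, θ₃ = -0.1738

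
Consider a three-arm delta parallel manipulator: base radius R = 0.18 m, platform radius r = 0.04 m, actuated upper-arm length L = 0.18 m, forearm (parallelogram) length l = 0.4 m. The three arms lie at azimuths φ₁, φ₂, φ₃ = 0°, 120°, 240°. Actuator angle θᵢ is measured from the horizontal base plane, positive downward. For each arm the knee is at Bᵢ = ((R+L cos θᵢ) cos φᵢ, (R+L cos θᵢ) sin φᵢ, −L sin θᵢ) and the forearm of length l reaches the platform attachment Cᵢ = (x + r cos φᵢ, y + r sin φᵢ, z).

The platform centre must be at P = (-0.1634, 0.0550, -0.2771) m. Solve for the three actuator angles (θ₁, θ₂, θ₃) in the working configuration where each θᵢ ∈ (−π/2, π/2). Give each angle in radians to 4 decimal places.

arm 1 (φ=0.0°): x'=-0.1634, y'=0.0550
  A=0.3034, B=-0.2771, C=(l²−L²−A²−y'²−z²)/(2L)=-0.1229
  θ1 = atan2(B,A) + arccos(C/0.4109) = 1.1345
φ2=120.0° → target in arm frame (0.1293, 0.1140)
  A cos θ + B sin θ = C:  0.0107·cos θ + -0.2771·sin θ = 0.1047
  γ=atan2(-0.2771,0.0107)=-1.5323;  ψ=arccos(0.3777)=1.1835;  θ2=γ+ψ≈-0.3488
φ3=240.0° → target in arm frame (0.0341, -0.1690)
  A cos θ + B sin θ = C:  0.1059·cos θ + -0.2771·sin θ = 0.0306
  γ=atan2(-0.2771,0.1059)=-1.2057;  ψ=arccos(0.1033)=1.4673;  θ3=γ+ψ≈0.2617

θ₁ = 1.1345, θ₂ = -0.3488, θ₃ = 0.2617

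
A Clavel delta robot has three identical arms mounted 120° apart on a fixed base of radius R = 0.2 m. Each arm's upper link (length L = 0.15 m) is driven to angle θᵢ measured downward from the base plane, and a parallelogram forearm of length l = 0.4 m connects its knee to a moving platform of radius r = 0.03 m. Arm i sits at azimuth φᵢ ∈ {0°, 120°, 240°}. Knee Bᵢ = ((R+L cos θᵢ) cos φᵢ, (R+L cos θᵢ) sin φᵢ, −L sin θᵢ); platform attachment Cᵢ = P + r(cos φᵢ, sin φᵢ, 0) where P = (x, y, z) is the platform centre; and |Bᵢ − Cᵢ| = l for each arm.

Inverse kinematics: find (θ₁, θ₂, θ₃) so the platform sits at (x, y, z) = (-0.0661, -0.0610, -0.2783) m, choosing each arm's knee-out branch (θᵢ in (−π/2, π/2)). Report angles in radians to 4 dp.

θ₁ = 0.6982, θ₂ = 0.4361, θ₃ = -0.3489

rotate P by −φ1: (-0.0661, -0.0610, -0.2783)
  e−x'=0.2361;  (l²−L²−(e−x')²−y'²−z²)/2L = 0.0019
  θ1 = atan2(B,A) + arccos(C/0.3650) = 0.6982
rotate P by −φ2: (-0.0198, 0.0877, -0.2783)
  e−x'=0.1898;  (l²−L²−(e−x')²−y'²−z²)/2L = 0.0544
  γ=atan2(-0.2783,0.1898)=-0.9723;  ψ=arccos(0.1616)=1.4084;  θ2=γ+ψ≈0.4361
arm 3 (φ=240.0°): x'=0.0859, y'=-0.0267
  A cos θ + B sin θ = C:  0.0841·cos θ + -0.2783·sin θ = 0.1742
  θ3 = atan2(B,A) + arccos(C/0.2907) = -0.3489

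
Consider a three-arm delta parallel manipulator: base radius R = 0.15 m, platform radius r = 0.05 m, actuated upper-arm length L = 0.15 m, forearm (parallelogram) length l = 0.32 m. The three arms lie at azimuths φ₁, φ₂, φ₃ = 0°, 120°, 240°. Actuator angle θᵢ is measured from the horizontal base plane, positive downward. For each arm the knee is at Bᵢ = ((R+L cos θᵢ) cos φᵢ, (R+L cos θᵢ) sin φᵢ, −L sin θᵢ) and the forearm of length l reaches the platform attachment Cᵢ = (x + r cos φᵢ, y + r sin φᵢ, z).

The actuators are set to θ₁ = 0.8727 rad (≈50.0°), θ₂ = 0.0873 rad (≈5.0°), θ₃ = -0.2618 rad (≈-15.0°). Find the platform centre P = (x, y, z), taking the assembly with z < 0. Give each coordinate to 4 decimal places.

arm 1 at φ=0.0°: ρ1 = 0.1964;  centre 1 = (0.1964, 0.0000, -0.1149)
arm 2 at φ=120.0°: ρ2 = 0.2494;  centre 2 = (-0.1247, 0.2160, -0.0131)
φ3=240.0°: virtual centre (-0.1224, -0.2121, 0.0388), radius l
|centre ₂|²−|centre ₁|² = 0.0106;  |centre ₃|²−|centre ₁|² = 0.0097
[-0.6423 0.4320 0.2037]·P = 0.0106;  [-0.6377 -0.4242 0.3075]·P = 0.0097
Cramer: x(z) = -0.0159+0.4001z;  y(z) = 0.0010+0.1234z
sphere 1 gives Az²+Bz+C=0 with A=1.1753, B=0.0602, C=-0.0441;  B²−4AC=0.2111;  roots -0.2211, 0.1699;  negative root z = -0.2211
x = -0.1043, y = -0.0263

(-0.1043, -0.0263, -0.2211)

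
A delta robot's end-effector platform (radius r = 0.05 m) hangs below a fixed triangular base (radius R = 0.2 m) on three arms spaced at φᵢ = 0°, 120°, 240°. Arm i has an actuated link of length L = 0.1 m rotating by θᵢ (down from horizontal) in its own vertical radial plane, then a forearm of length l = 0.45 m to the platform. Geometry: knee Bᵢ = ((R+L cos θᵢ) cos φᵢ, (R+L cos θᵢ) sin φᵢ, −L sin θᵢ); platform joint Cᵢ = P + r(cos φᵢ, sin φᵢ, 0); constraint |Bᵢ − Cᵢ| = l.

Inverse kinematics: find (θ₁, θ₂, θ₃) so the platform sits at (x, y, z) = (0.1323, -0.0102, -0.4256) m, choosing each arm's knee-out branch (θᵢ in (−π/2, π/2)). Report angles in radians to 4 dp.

θ₁ = -0.0873, θ₂ = 1.0474, θ₃ = 0.9599

rotate P by −φ1: (0.1323, -0.0102, -0.4256)
  A=0.0177, B=-0.4256, C=(l²−L²−A²−y'²−z²)/(2L)=0.0547
  √(A²+B²)=0.4260;  θ1 = -1.5292+1.4419 ≈ -0.0873
φ2=120.0° → target in arm frame (-0.0750, -0.1095)
  A=0.2250, B=-0.4256, C=(l²−L²−A²−y'²−z²)/(2L)=-0.2562
  θ2 = atan2(B,A) + arccos(C/0.4814) = 1.0474
φ3=240.0° → target in arm frame (-0.0573, 0.1197)
  A=0.2073, B=-0.4256, C=(l²−L²−A²−y'²−z²)/(2L)=-0.2297
  γ=atan2(-0.4256,0.2073)=-1.1175;  ψ=arccos(-0.4852)=2.0774;  θ3=γ+ψ≈0.9599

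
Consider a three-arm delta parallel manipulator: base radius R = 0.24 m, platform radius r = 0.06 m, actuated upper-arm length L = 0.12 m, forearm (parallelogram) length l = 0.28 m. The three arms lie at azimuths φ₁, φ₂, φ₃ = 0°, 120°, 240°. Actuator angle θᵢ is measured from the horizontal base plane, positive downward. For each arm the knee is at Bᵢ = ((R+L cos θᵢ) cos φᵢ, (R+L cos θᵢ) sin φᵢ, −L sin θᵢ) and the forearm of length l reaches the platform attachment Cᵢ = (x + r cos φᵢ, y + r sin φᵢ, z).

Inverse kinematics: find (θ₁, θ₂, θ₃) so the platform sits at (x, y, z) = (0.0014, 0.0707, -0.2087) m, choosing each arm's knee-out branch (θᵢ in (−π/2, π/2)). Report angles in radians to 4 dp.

φ1=0.0° → target in arm frame (0.0014, 0.0707)
  A=0.1786, B=-0.2087, C=(l²−L²−A²−y'²−z²)/(2L)=-0.0686
  √(A²+B²)=0.2747;  θ1 = -0.8630+1.8230 ≈ 0.9601
arm 2 (φ=120.0°): x'=0.0605, y'=-0.0366
  A=0.1195, B=-0.2087, C=(l²−L²−A²−y'²−z²)/(2L)=0.0201
  √(A²+B²)=0.2405;  θ2 = -1.0509+1.4869 ≈ 0.4361
φ3=240.0° → target in arm frame (-0.0619, -0.0341)
  A=0.2419, B=-0.2087, C=(l²−L²−A²−y'²−z²)/(2L)=-0.1635
  γ=atan2(-0.2087,0.2419)=-0.7118;  ψ=arccos(-0.5119)=2.1081;  θ3=γ+ψ≈1.3963

θ₁ = 0.9601, θ₂ = 0.4361, θ₃ = 1.3963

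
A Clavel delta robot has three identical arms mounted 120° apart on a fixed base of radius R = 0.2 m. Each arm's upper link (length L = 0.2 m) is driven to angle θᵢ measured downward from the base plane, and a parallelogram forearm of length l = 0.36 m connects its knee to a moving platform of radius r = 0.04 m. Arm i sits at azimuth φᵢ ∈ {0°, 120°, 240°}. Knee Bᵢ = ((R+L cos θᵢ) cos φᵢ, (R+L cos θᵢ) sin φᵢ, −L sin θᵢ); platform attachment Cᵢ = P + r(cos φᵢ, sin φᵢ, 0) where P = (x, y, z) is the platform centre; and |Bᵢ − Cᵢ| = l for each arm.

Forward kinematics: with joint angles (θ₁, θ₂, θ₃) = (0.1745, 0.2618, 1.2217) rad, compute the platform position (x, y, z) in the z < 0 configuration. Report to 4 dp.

(0.0707, 0.1089, -0.2240)

φ1=0.0°: virtual centre (0.3570, 0.0000, -0.0347), radius l
φ2=120.0°: virtual centre (-0.1766, 0.3059, -0.0518), radius l
arm 3 at φ=240.0°: (R−r)+L cos θ3 = 0.2284;  centre 3 = (-0.1142, -0.1978, -0.1879)
subtract pairs → two planes through P
linear system: -1.0671x+0.6117y = -0.0012−-0.0341z; -0.9423x+-0.3956y = -0.0411−-0.3064z
Cramer: x(z) = 0.0257-0.2012z;  y(z) = 0.0428-0.2953z
sphere 1 gives Az²+Bz+C=0 with A=1.1277, B=0.1775, C=-0.0168;  B²−4AC=0.1073;  roots -0.2240, 0.0666;  negative root z = -0.2240
x = 0.0707, y = 0.1089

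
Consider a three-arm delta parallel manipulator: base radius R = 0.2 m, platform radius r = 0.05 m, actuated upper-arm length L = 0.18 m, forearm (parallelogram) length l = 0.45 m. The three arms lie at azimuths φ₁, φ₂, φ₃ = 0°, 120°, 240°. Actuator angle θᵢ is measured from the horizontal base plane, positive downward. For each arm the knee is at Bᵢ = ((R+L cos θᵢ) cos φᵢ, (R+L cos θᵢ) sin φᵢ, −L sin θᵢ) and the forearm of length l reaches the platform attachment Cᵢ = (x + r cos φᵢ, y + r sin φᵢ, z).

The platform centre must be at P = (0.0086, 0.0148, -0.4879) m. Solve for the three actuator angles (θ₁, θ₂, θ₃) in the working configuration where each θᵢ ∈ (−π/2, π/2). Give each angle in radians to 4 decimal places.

θ₁ = 0.7851, θ₂ = 0.7854, θ₃ = 0.8726

φ1=0.0° → target in arm frame (0.0086, 0.0148)
  e−x'=0.1414;  (l²−L²−(e−x')²−y'²−z²)/2L = -0.2449
  √(A²+B²)=0.5080;  θ1 = -1.2887+2.0738 ≈ 0.7851
rotate P by −φ2: (0.0085, -0.0148, -0.4879)
  A cos θ + B sin θ = C:  0.1415·cos θ + -0.4879·sin θ = -0.2450
  γ=atan2(-0.4879,0.1415)=-1.2886;  ψ=arccos(-0.4822)=2.0740;  θ2=γ+ψ≈0.7854
arm 3 (φ=240.0°): x'=-0.0171, y'=0.0000
  e−x'=0.1671;  (l²−L²−(e−x')²−y'²−z²)/2L = -0.2663
  √(A²+B²)=0.5157;  θ3 = -1.2408+2.1134 ≈ 0.8726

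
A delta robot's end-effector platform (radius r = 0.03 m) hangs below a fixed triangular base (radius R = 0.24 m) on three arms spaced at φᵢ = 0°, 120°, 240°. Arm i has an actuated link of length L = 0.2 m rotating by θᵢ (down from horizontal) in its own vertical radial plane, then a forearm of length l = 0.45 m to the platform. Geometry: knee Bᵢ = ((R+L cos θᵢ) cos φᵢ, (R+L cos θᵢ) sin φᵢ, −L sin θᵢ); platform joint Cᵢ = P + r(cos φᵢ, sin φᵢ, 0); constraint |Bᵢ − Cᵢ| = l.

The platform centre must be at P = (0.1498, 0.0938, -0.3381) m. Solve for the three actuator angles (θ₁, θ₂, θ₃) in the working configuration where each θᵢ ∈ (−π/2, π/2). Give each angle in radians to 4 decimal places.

θ₁ = -0.0872, θ₂ = 0.6979, θ₃ = 1.3090

arm 1 (φ=0.0°): x'=0.1498, y'=0.0938
  A=0.0602, B=-0.3381, C=(l²−L²−A²−y'²−z²)/(2L)=0.0894
  √(A²+B²)=0.3434;  θ1 = -1.3946+1.3074 ≈ -0.0872
arm 2 (φ=120.0°): x'=0.0063, y'=-0.1766
  e−x'=0.2037;  (l²−L²−(e−x')²−y'²−z²)/2L = -0.0612
  √(A²+B²)=0.3947;  θ2 = -1.0286+1.7265 ≈ 0.6979
rotate P by −φ3: (-0.1561, 0.0828, -0.3381)
  e−x'=0.3661;  (l²−L²−(e−x')²−y'²−z²)/2L = -0.2318
  θ3 = atan2(B,A) + arccos(C/0.4984) = 1.3090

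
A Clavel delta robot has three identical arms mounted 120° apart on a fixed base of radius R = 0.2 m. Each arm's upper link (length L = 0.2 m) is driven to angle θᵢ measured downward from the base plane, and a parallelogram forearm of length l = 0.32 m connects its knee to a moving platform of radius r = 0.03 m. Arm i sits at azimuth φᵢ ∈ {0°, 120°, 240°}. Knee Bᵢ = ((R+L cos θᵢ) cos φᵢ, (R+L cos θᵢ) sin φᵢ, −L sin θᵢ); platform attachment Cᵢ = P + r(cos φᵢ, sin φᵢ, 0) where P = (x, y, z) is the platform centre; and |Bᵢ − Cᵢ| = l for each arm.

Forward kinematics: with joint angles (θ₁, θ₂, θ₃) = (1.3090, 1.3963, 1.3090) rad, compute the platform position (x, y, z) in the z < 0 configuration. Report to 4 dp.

φ1=0.0°: virtual centre (0.2218, 0.0000, -0.1932), radius l
centre 2 = (0.2047·cos120.0°, 0.2047·sin120.0°, -0.1970) = (-0.1024, 0.1773, -0.1970)
centre 3 = (0.2218·cos240.0°, 0.2218·sin240.0°, -0.1932) = (-0.1109, -0.1921, -0.1932)
|centre ₂|²−|centre ₁|² = -0.0058;  |centre ₃|²−|centre ₁|² = 0.0000
linear system: -0.6482x+0.3546y = -0.0058−-0.0076z; -0.6653x+-0.3841y = 0.0000−0.0000z
det = 0.4849;  x = 0.0046+-0.0060z,  y = -0.0079+0.0104z
sphere 1 gives Az²+Bz+C=0 with A=1.0001, B=0.3888, C=-0.0179;  B²−4AC=0.2226;  roots -0.4302, 0.0415;  negative root z = -0.4302
x = 0.0072, y = -0.0124

(0.0072, -0.0124, -0.4302)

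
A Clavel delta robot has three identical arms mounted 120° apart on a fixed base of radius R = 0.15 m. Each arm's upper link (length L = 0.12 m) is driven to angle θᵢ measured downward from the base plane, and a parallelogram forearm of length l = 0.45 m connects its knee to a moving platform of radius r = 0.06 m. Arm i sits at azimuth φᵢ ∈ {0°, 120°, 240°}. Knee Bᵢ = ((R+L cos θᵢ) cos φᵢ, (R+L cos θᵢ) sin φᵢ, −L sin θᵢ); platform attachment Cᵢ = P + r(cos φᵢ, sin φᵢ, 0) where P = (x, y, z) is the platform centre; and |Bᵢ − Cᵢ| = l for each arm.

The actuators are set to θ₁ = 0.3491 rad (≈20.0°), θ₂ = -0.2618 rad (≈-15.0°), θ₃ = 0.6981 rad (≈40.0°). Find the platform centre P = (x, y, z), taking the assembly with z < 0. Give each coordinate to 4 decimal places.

O1 = (0.2028·cos0.0°, 0.2028·sin0.0°, -0.0410) = (0.2028, 0.0000, -0.0410)
φ2=120.0°: virtual centre (-0.1030, 0.1783, 0.0311), radius l
O3 = (0.1819·cos240.0°, 0.1819·sin240.0°, -0.0771) = (-0.0910, -0.1576, -0.0771)
|O₂|²−|O₁|² = 0.0006;  |O₃|²−|O₁|² = -0.0038
[-0.6114 0.3566 0.1442]·P = 0.0006;  [-0.5875 -0.3151 -0.0722]·P = -0.0038
Cramer: x(z) = 0.0029+0.0490z;  y(z) = 0.0065-0.3204z
sphere 1 gives Az²+Bz+C=0 with A=1.1050, B=0.0583, C=-0.1608;  B²−4AC=0.7142;  roots -0.4088, 0.3560;  negative root z = -0.4088
x = -0.0171, y = 0.1375

(-0.0171, 0.1375, -0.4088)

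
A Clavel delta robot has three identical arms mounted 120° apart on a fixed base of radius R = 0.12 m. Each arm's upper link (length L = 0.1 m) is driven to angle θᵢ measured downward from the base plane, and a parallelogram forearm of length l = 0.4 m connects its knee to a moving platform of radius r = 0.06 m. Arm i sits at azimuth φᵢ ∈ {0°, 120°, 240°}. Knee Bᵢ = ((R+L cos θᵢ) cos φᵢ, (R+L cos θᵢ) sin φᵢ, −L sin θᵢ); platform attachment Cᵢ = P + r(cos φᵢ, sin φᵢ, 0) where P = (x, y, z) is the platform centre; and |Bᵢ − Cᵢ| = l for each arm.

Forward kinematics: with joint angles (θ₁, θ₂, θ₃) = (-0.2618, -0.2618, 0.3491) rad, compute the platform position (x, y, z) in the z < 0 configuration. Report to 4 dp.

(0.0456, 0.0790, -0.3502)

O1 = (0.1566·cos0.0°, 0.1566·sin0.0°, 0.0259) = (0.1566, 0.0000, 0.0259)
φ2=120.0°: virtual centre (-0.0783, 0.1356, 0.0259), radius l
φ3=240.0°: virtual centre (-0.0770, -0.1333, -0.0342), radius l
eliminate P² terms by subtracting sphere 1 from 2 and 3
[-0.4698 0.2712 0.0000]·P = 0.0000;  [-0.4672 -0.2667 -0.1202]·P = -0.0003
det = 0.2520;  x = 0.0003+-0.1294z,  y = 0.0006+-0.2240z
into |P−O₁|² = l²: 1.0669z² + -0.0116z + -0.1349 = 0;  Δ = 0.5759;  z = -0.3502 or 0.3611 → z<0 root = -0.3502
x = 0.0456, y = 0.0790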